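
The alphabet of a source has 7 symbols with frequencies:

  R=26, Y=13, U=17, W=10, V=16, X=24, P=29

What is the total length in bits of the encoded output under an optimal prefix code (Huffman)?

373

Merge the two smallest weights repeatedly:
merge W(10) and Y(13): 23
merge V(16) and U(17): 33
merge 23 and X(24): 47
merge R(26) and P(29): 55
merge 33 and 47: 80
merge 55 and 80: 135
Each symbol's bit-cost is frequency × depth; summing gives 373 bits (equivalently 23 + 33 + 47 + 55 + 80 + 135).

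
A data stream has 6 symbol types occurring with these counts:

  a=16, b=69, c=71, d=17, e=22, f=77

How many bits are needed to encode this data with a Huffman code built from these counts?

632

Build the Huffman tree bottom-up:
merge a(16) and d(17): 33
merge e(22) and 33: 55
merge 55 and b(69): 124
merge c(71) and f(77): 148
merge 124 and 148: 272
Each symbol's bit-cost is frequency × depth; summing gives 632 bits (equivalently 33 + 55 + 124 + 148 + 272).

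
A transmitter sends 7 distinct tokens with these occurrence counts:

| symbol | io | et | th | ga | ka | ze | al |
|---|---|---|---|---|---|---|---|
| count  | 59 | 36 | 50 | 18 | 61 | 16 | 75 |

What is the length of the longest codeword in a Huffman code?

Merge the two lowest-weight nodes at each step:
combine ze(16), ga(18) → 34
combine 34, et(36) → 70
combine th(50), io(59) → 109
combine ka(61), 70 → 131
combine al(75), 109 → 184
combine 131, 184 → 315
Maximum depth reached is 4.

4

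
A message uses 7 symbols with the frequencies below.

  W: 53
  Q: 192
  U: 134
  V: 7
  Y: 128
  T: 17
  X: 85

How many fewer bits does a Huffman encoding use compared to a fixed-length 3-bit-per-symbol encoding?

Fixed-length: 3 bits × 616 symbols = 1848 bits.
Huffman merges:
V(7) + T(17) → 24
24 + W(53) → 77
77 + X(85) → 162
Y(128) + U(134) → 262
162 + Q(192) → 354
262 + 354 → 616
Huffman total = 24 + 77 + 162 + 262 + 354 + 616 = 1495 bits.
Saving = 1848 − 1495 = 353 bits.

353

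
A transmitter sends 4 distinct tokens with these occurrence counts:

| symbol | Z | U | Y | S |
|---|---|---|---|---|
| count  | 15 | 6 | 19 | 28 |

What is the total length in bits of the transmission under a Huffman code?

Greedily combine the two least-frequent nodes:
U(6) + Z(15) → 21
Y(19) + 21 → 40
S(28) + 40 → 68
Each symbol's bit-cost is frequency × depth; summing gives 129 bits (equivalently 21 + 40 + 68).

129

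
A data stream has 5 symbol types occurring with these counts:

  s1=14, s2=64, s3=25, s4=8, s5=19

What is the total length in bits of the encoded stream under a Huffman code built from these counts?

Merge the two smallest weights repeatedly:
combine s4(8), s1(14) → 22
combine s5(19), 22 → 41
combine s3(25), 41 → 66
combine s2(64), 66 → 130
Each symbol's bit-cost is frequency × depth; summing gives 259 bits (equivalently 22 + 41 + 66 + 130).

259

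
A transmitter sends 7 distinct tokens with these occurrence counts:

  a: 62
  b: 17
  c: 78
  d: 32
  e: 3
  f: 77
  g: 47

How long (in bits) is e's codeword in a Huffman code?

5

Huffman merges, smallest pair first:
merge e(3) and b(17): 20
merge 20 and d(32): 52
merge g(47) and 52: 99
merge a(62) and f(77): 139
merge c(78) and 99: 177
merge 139 and 177: 316
e sits 5 levels below the root, so its codeword is 5 bits.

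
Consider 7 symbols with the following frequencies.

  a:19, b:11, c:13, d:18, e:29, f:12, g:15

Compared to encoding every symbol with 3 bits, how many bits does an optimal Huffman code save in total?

29

Fixed-length: 3 bits × 117 symbols = 351 bits.
Huffman merges:
combine b(11), f(12) → 23
combine c(13), g(15) → 28
combine d(18), a(19) → 37
combine 23, 28 → 51
combine e(29), 37 → 66
combine 51, 66 → 117
Huffman total = 23 + 28 + 37 + 51 + 66 + 117 = 322 bits.
Saving = 351 − 322 = 29 bits.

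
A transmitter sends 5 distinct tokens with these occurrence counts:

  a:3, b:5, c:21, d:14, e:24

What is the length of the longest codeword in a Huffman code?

4

Merge the two lowest-weight nodes at each step:
a(3) + b(5) → 8
8 + d(14) → 22
c(21) + 22 → 43
e(24) + 43 → 67
The rarest symbols sit at the bottom; the longest codeword is 4 bits.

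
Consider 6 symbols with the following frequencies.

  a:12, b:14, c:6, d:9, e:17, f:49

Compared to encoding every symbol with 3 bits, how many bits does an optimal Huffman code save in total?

83

Fixed-length: 3 bits × 107 symbols = 321 bits.
Huffman merges:
c(6) + d(9) → 15
a(12) + b(14) → 26
15 + e(17) → 32
26 + 32 → 58
f(49) + 58 → 107
Huffman total = 15 + 26 + 32 + 58 + 107 = 238 bits.
Saving = 321 − 238 = 83 bits.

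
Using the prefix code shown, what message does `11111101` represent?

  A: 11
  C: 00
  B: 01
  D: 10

Read left to right; each codeword is recognised as soon as it completes (prefix code):
  11→A | 11→A | 11→A | 01→B
Decoded message: AAAB

AAAB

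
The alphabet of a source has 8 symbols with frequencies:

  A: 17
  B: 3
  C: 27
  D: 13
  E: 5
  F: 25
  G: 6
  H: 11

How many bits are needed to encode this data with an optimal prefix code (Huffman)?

Build the Huffman tree bottom-up:
B(3) + E(5) → 8
G(6) + 8 → 14
H(11) + D(13) → 24
14 + A(17) → 31
24 + F(25) → 49
C(27) + 31 → 58
49 + 58 → 107
The encoded length is the sum of every internal node's weight: 8 + 14 + 24 + 31 + 49 + 58 + 107 = 291 bits.

291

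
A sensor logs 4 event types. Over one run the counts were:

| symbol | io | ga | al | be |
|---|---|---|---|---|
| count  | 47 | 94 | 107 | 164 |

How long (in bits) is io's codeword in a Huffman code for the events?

Repeatedly merge the two smallest:
combine io(47), ga(94) → 141
combine al(107), 141 → 248
combine be(164), 248 → 412
io sits 3 levels below the root, so its codeword is 3 bits.

3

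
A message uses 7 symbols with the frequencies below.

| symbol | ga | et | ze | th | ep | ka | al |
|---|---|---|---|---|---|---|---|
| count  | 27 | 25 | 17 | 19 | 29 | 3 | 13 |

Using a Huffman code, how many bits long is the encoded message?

Build the Huffman tree bottom-up:
combine ka(3), al(13) → 16
combine 16, ze(17) → 33
combine th(19), et(25) → 44
combine ga(27), ep(29) → 56
combine 33, 44 → 77
combine 56, 77 → 133
Each symbol's bit-cost is frequency × depth; summing gives 359 bits (equivalently 16 + 33 + 44 + 56 + 77 + 133).

359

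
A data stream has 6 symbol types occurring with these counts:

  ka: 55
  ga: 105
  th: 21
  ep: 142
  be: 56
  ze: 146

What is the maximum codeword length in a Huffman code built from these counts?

4

Merge the two lowest-weight nodes at each step:
merge th(21) and ka(55): 76
merge be(56) and 76: 132
merge ga(105) and 132: 237
merge ep(142) and ze(146): 288
merge 237 and 288: 525
Maximum depth reached is 4.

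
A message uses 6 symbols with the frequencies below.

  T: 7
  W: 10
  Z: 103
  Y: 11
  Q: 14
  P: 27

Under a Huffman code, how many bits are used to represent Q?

Repeatedly merge the two smallest:
merge T(7) and W(10): 17
merge Y(11) and Q(14): 25
merge 17 and 25: 42
merge P(27) and 42: 69
merge 69 and Z(103): 172
The subtree containing Q is merged 4 times, so code length = 4.

4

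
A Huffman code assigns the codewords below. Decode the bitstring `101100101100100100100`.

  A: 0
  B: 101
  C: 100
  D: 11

Read left to right; each codeword is recognised as soon as it completes (prefix code):
  101→B | 100→C | 101→B | 100→C | 100→C | 100→C | 100→C
Decoded message: BCBCCCC

BCBCCCC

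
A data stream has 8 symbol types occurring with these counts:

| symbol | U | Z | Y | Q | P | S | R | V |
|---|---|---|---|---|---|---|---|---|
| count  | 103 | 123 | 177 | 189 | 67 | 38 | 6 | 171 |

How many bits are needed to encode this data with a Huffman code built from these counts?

2411

Merge the two smallest weights repeatedly:
combine R(6), S(38) → 44
combine 44, P(67) → 111
combine U(103), 111 → 214
combine Z(123), V(171) → 294
combine Y(177), Q(189) → 366
combine 214, 294 → 508
combine 366, 508 → 874
The encoded length is the sum of every internal node's weight: 44 + 111 + 214 + 294 + 366 + 508 + 874 = 2411 bits.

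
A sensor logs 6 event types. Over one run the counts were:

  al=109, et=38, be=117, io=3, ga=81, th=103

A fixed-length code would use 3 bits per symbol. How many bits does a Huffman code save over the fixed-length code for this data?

Fixed-length: 3 bits × 451 symbols = 1353 bits.
Huffman merges:
merge io(3) and et(38): 41
merge 41 and ga(81): 122
merge th(103) and al(109): 212
merge be(117) and 122: 239
merge 212 and 239: 451
Huffman total = 41 + 122 + 212 + 239 + 451 = 1065 bits.
Saving = 1353 − 1065 = 288 bits.

288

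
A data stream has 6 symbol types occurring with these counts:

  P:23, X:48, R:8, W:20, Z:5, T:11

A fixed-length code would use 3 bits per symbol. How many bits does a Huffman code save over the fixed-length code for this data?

Fixed-length: 3 bits × 115 symbols = 345 bits.
Huffman merges:
merge Z(5) and R(8): 13
merge T(11) and 13: 24
merge W(20) and P(23): 43
merge 24 and 43: 67
merge X(48) and 67: 115
Huffman total = 13 + 24 + 43 + 67 + 115 = 262 bits.
Saving = 345 − 262 = 83 bits.

83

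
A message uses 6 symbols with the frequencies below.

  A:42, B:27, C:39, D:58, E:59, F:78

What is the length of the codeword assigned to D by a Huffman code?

3

Huffman merges, smallest pair first:
merge B(27) and C(39): 66
merge A(42) and D(58): 100
merge E(59) and 66: 125
merge F(78) and 100: 178
merge 125 and 178: 303
The subtree containing D is merged 3 times, so code length = 3.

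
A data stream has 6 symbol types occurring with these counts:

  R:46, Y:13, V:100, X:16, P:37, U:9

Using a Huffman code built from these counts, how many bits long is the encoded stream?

Build the Huffman tree bottom-up:
merge U(9) and Y(13): 22
merge X(16) and 22: 38
merge P(37) and 38: 75
merge R(46) and 75: 121
merge V(100) and 121: 221
Each symbol's bit-cost is frequency × depth; summing gives 477 bits (equivalently 22 + 38 + 75 + 121 + 221).

477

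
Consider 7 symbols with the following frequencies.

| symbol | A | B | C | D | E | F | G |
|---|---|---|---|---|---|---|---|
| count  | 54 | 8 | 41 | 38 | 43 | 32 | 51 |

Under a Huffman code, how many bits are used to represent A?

2

Huffman merges, smallest pair first:
B(8) + F(32) → 40
D(38) + 40 → 78
C(41) + E(43) → 84
G(51) + A(54) → 105
78 + 84 → 162
105 + 162 → 267
The subtree containing A is merged 2 times, so code length = 2.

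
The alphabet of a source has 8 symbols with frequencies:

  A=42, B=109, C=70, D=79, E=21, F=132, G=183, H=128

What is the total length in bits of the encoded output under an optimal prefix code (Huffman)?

2172

Merge the two smallest weights repeatedly:
merge E(21) and A(42): 63
merge 63 and C(70): 133
merge D(79) and B(109): 188
merge H(128) and F(132): 260
merge 133 and G(183): 316
merge 188 and 260: 448
merge 316 and 448: 764
Total encoded bits = sum of merged weights = 63 + 133 + 188 + 260 + 316 + 448 + 764 = 2172.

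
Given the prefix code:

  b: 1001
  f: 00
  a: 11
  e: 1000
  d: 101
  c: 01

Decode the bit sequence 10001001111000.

Read left to right; each codeword is recognised as soon as it completes (prefix code):
  1000→e | 1001→b | 11→a | 1000→e
Decoded message: ebae

ebae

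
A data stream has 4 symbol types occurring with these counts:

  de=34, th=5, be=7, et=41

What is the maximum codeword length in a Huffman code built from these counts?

3

Merge the two lowest-weight nodes at each step:
combine th(5), be(7) → 12
combine 12, de(34) → 46
combine et(41), 46 → 87
Maximum depth reached is 3.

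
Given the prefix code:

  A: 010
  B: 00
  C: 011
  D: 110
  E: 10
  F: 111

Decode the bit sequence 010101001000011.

AEEABC

Read left to right; each codeword is recognised as soon as it completes (prefix code):
  010→A | 10→E | 10→E | 010→A | 00→B | 011→C
Decoded message: AEEABC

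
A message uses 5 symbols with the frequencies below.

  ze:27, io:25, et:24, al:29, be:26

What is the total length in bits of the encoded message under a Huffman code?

311

Build the Huffman tree bottom-up:
combine et(24), io(25) → 49
combine be(26), ze(27) → 53
combine al(29), 49 → 78
combine 53, 78 → 131
Total encoded bits = sum of merged weights = 49 + 53 + 78 + 131 = 311.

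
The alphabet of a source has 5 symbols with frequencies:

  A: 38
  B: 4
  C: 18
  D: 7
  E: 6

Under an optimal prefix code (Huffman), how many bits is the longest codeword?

Merge the two lowest-weight nodes at each step:
merge B(4) and E(6): 10
merge D(7) and 10: 17
merge 17 and C(18): 35
merge 35 and A(38): 73
The rarest symbols sit at the bottom; the longest codeword is 4 bits.

4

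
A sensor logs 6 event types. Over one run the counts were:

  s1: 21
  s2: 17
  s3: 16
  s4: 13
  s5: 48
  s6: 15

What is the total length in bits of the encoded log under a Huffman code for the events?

Greedily combine the two least-frequent nodes:
merge s4(13) and s6(15): 28
merge s3(16) and s2(17): 33
merge s1(21) and 28: 49
merge 33 and s5(48): 81
merge 49 and 81: 130
Total encoded bits = sum of merged weights = 28 + 33 + 49 + 81 + 130 = 321.

321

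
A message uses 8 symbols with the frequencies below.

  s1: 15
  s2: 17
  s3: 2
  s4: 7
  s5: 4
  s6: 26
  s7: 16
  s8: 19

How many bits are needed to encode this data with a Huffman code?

292

Merge the two smallest weights repeatedly:
s3(2) + s5(4) → 6
6 + s4(7) → 13
13 + s1(15) → 28
s7(16) + s2(17) → 33
s8(19) + s6(26) → 45
28 + 33 → 61
45 + 61 → 106
Total encoded bits = sum of merged weights = 6 + 13 + 28 + 33 + 45 + 61 + 106 = 292.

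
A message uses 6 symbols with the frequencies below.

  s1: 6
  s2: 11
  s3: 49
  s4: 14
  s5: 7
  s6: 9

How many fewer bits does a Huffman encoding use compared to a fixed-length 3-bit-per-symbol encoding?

85

Fixed-length: 3 bits × 96 symbols = 288 bits.
Huffman merges:
s1(6) + s5(7) → 13
s6(9) + s2(11) → 20
13 + s4(14) → 27
20 + 27 → 47
47 + s3(49) → 96
Huffman total = 13 + 20 + 27 + 47 + 96 = 203 bits.
Saving = 288 − 203 = 85 bits.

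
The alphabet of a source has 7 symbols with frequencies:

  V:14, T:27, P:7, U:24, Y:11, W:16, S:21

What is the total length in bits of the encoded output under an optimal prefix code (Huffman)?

Build the Huffman tree bottom-up:
combine P(7), Y(11) → 18
combine V(14), W(16) → 30
combine 18, S(21) → 39
combine U(24), T(27) → 51
combine 30, 39 → 69
combine 51, 69 → 120
Total encoded bits = sum of merged weights = 18 + 30 + 39 + 51 + 69 + 120 = 327.

327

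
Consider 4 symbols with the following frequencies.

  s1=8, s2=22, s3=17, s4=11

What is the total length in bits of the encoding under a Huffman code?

113

Build the Huffman tree bottom-up:
s1(8) + s4(11) → 19
s3(17) + 19 → 36
s2(22) + 36 → 58
The encoded length is the sum of every internal node's weight: 19 + 36 + 58 = 113 bits.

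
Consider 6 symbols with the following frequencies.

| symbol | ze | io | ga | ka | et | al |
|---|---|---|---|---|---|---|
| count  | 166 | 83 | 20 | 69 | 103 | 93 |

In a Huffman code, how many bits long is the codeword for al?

Build the tree from the bottom:
merge ga(20) and ka(69): 89
merge io(83) and 89: 172
merge al(93) and et(103): 196
merge ze(166) and 172: 338
merge 196 and 338: 534
The subtree containing al is merged 2 times, so code length = 2.

2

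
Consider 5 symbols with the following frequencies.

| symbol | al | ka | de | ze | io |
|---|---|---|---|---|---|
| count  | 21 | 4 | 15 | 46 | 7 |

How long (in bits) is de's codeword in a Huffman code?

Repeatedly merge the two smallest:
merge ka(4) and io(7): 11
merge 11 and de(15): 26
merge al(21) and 26: 47
merge ze(46) and 47: 93
The subtree containing de is merged 3 times, so code length = 3.

3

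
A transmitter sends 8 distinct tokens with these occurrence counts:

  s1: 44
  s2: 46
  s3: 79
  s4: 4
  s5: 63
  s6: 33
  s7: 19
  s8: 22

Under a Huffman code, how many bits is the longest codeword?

Merge the two lowest-weight nodes at each step:
merge s4(4) and s7(19): 23
merge s8(22) and 23: 45
merge s6(33) and s1(44): 77
merge 45 and s2(46): 91
merge s5(63) and 77: 140
merge s3(79) and 91: 170
merge 140 and 170: 310
The first pair merged (s4, s7) ends up deepest, at depth 5.

5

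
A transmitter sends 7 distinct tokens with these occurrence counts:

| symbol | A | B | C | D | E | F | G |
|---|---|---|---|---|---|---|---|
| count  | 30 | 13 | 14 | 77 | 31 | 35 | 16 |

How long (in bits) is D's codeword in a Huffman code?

Build the tree from the bottom:
merge B(13) and C(14): 27
merge G(16) and 27: 43
merge A(30) and E(31): 61
merge F(35) and 43: 78
merge 61 and D(77): 138
merge 78 and 138: 216
D sits 2 levels below the root, so its codeword is 2 bits.

2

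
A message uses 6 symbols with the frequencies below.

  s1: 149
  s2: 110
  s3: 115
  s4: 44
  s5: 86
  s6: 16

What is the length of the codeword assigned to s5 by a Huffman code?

Build the tree from the bottom:
merge s6(16) and s4(44): 60
merge 60 and s5(86): 146
merge s2(110) and s3(115): 225
merge 146 and s1(149): 295
merge 225 and 295: 520
s5's leaf is at depth 3, giving a 3-bit codeword.

3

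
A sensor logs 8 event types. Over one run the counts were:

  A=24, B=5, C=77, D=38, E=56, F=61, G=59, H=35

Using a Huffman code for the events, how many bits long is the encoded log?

Merge the two smallest weights repeatedly:
B(5) + A(24) → 29
29 + H(35) → 64
D(38) + E(56) → 94
G(59) + F(61) → 120
64 + C(77) → 141
94 + 120 → 214
141 + 214 → 355
Total encoded bits = sum of merged weights = 29 + 64 + 94 + 120 + 141 + 214 + 355 = 1017.

1017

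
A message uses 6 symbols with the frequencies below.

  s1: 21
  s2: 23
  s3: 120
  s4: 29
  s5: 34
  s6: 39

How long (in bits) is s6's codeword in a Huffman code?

Huffman merges, smallest pair first:
combine s1(21), s2(23) → 44
combine s4(29), s5(34) → 63
combine s6(39), 44 → 83
combine 63, 83 → 146
combine s3(120), 146 → 266
s6 sits 3 levels below the root, so its codeword is 3 bits.

3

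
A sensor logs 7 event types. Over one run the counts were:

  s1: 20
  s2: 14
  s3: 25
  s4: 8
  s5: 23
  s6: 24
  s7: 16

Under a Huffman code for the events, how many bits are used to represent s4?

Huffman merges, smallest pair first:
s4(8) + s2(14) → 22
s7(16) + s1(20) → 36
22 + s5(23) → 45
s6(24) + s3(25) → 49
36 + 45 → 81
49 + 81 → 130
s4 sits 4 levels below the root, so its codeword is 4 bits.

4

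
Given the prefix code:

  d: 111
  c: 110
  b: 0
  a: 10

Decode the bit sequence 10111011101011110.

Read left to right; each codeword is recognised as soon as it completes (prefix code):
  10→a | 111→d | 0→b | 111→d | 0→b | 10→a | 111→d | 10→a
Decoded message: adbdbada

adbdbada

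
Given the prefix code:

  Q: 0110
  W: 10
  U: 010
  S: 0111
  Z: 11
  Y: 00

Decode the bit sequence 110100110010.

Read left to right; each codeword is recognised as soon as it completes (prefix code):
  11→Z | 010→U | 0110→Q | 010→U
Decoded message: ZUQU

ZUQU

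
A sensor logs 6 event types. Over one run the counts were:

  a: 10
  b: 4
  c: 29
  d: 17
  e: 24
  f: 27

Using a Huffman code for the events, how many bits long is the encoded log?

Greedily combine the two least-frequent nodes:
combine b(4), a(10) → 14
combine 14, d(17) → 31
combine e(24), f(27) → 51
combine c(29), 31 → 60
combine 51, 60 → 111
Total encoded bits = sum of merged weights = 14 + 31 + 51 + 60 + 111 = 267.

267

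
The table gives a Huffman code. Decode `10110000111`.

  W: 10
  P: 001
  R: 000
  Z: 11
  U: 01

WZRUZ

Read left to right; each codeword is recognised as soon as it completes (prefix code):
  10→W | 11→Z | 000→R | 01→U | 11→Z
Decoded message: WZRUZ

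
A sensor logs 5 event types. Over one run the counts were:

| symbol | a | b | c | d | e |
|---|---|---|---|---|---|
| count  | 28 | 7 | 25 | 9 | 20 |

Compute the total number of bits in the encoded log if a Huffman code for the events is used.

Greedily combine the two least-frequent nodes:
merge b(7) and d(9): 16
merge 16 and e(20): 36
merge c(25) and a(28): 53
merge 36 and 53: 89
Total encoded bits = sum of merged weights = 16 + 36 + 53 + 89 = 194.

194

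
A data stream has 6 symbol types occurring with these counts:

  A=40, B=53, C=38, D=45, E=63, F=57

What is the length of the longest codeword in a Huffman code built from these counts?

3

Merge the two lowest-weight nodes at each step:
merge C(38) and A(40): 78
merge D(45) and B(53): 98
merge F(57) and E(63): 120
merge 78 and 98: 176
merge 120 and 176: 296
Maximum depth reached is 3.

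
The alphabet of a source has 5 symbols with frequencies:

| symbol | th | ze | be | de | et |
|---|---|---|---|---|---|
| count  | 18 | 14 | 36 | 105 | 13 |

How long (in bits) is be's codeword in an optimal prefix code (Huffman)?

2

Huffman merges, smallest pair first:
et(13) + ze(14) → 27
th(18) + 27 → 45
be(36) + 45 → 81
81 + de(105) → 186
The subtree containing be is merged 2 times, so code length = 2.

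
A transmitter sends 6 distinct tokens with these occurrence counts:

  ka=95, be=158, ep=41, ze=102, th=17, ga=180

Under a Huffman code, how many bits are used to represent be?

Repeatedly merge the two smallest:
merge th(17) and ep(41): 58
merge 58 and ka(95): 153
merge ze(102) and 153: 255
merge be(158) and ga(180): 338
merge 255 and 338: 593
be's leaf is at depth 2, giving a 2-bit codeword.

2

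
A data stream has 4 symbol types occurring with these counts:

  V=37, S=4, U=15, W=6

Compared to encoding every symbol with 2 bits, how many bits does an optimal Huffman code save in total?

Fixed-length: 2 bits × 62 symbols = 124 bits.
Huffman merges:
S(4) + W(6) → 10
10 + U(15) → 25
25 + V(37) → 62
Huffman total = 10 + 25 + 62 = 97 bits.
Saving = 124 − 97 = 27 bits.

27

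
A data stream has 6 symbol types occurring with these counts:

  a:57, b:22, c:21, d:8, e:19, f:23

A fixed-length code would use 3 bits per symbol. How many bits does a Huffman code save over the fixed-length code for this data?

Fixed-length: 3 bits × 150 symbols = 450 bits.
Huffman merges:
d(8) + e(19) → 27
c(21) + b(22) → 43
f(23) + 27 → 50
43 + 50 → 93
a(57) + 93 → 150
Huffman total = 27 + 43 + 50 + 93 + 150 = 363 bits.
Saving = 450 − 363 = 87 bits.

87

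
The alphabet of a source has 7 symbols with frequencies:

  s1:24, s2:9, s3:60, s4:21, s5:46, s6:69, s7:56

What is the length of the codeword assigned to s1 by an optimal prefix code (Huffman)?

Huffman merges, smallest pair first:
combine s2(9), s4(21) → 30
combine s1(24), 30 → 54
combine s5(46), 54 → 100
combine s7(56), s3(60) → 116
combine s6(69), 100 → 169
combine 116, 169 → 285
s1 sits 4 levels below the root, so its codeword is 4 bits.

4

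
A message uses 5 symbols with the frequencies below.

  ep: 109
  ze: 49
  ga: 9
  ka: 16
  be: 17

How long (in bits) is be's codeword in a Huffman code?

3

Huffman merges, smallest pair first:
combine ga(9), ka(16) → 25
combine be(17), 25 → 42
combine 42, ze(49) → 91
combine 91, ep(109) → 200
be sits 3 levels below the root, so its codeword is 3 bits.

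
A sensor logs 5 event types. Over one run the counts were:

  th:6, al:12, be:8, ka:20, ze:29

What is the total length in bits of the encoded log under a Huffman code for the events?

Merge the two smallest weights repeatedly:
combine th(6), be(8) → 14
combine al(12), 14 → 26
combine ka(20), 26 → 46
combine ze(29), 46 → 75
Each symbol's bit-cost is frequency × depth; summing gives 161 bits (equivalently 14 + 26 + 46 + 75).

161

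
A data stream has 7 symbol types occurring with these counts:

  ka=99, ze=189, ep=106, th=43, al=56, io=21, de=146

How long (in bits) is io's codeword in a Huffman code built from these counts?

4

Huffman merges, smallest pair first:
io(21) + th(43) → 64
al(56) + 64 → 120
ka(99) + ep(106) → 205
120 + de(146) → 266
ze(189) + 205 → 394
266 + 394 → 660
The subtree containing io is merged 4 times, so code length = 4.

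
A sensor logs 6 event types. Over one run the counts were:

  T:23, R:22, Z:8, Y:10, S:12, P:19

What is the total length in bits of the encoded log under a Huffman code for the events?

236

Merge the two smallest weights repeatedly:
Z(8) + Y(10) → 18
S(12) + 18 → 30
P(19) + R(22) → 41
T(23) + 30 → 53
41 + 53 → 94
Total encoded bits = sum of merged weights = 18 + 30 + 41 + 53 + 94 = 236.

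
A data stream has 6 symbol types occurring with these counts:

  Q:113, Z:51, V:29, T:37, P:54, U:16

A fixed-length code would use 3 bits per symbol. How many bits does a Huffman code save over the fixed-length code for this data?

Fixed-length: 3 bits × 300 symbols = 900 bits.
Huffman merges:
U(16) + V(29) → 45
T(37) + 45 → 82
Z(51) + P(54) → 105
82 + 105 → 187
Q(113) + 187 → 300
Huffman total = 45 + 82 + 105 + 187 + 300 = 719 bits.
Saving = 900 − 719 = 181 bits.

181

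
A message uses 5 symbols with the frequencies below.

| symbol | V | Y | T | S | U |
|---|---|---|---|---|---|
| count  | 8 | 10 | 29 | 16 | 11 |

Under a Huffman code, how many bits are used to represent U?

3

Build the tree from the bottom:
V(8) + Y(10) → 18
U(11) + S(16) → 27
18 + 27 → 45
T(29) + 45 → 74
U's leaf is at depth 3, giving a 3-bit codeword.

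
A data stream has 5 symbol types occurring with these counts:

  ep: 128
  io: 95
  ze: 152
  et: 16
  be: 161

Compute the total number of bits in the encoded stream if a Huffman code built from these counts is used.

1215

Build the Huffman tree bottom-up:
et(16) + io(95) → 111
111 + ep(128) → 239
ze(152) + be(161) → 313
239 + 313 → 552
Total encoded bits = sum of merged weights = 111 + 239 + 313 + 552 = 1215.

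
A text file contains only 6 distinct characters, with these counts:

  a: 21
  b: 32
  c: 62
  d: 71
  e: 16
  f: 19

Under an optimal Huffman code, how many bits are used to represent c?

2

Huffman merges, smallest pair first:
e(16) + f(19) → 35
a(21) + b(32) → 53
35 + 53 → 88
c(62) + d(71) → 133
88 + 133 → 221
c sits 2 levels below the root, so its codeword is 2 bits.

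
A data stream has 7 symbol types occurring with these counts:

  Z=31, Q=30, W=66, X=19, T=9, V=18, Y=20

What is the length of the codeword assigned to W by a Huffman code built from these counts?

Repeatedly merge the two smallest:
merge T(9) and V(18): 27
merge X(19) and Y(20): 39
merge 27 and Q(30): 57
merge Z(31) and 39: 70
merge 57 and W(66): 123
merge 70 and 123: 193
W sits 2 levels below the root, so its codeword is 2 bits.

2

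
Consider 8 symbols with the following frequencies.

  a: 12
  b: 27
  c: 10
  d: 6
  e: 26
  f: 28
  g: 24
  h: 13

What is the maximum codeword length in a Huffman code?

Merge the two lowest-weight nodes at each step:
d(6) + c(10) → 16
a(12) + h(13) → 25
16 + g(24) → 40
25 + e(26) → 51
b(27) + f(28) → 55
40 + 51 → 91
55 + 91 → 146
The first pair merged (d, c) ends up deepest, at depth 4.

4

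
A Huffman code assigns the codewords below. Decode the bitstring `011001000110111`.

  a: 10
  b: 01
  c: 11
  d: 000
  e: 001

Read left to right; each codeword is recognised as soon as it completes (prefix code):
  01→b | 10→a | 01→b | 000→d | 11→c | 01→b | 11→c
Decoded message: babdcbc

babdcbc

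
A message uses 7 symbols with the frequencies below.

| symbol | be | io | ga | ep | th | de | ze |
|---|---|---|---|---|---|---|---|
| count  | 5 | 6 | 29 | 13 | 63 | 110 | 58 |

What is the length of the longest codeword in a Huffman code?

Merge the two lowest-weight nodes at each step:
merge be(5) and io(6): 11
merge 11 and ep(13): 24
merge 24 and ga(29): 53
merge 53 and ze(58): 111
merge th(63) and de(110): 173
merge 111 and 173: 284
The first pair merged (be, io) ends up deepest, at depth 5.

5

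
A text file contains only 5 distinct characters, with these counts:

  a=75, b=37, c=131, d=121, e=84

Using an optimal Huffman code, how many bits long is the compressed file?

1008

Greedily combine the two least-frequent nodes:
b(37) + a(75) → 112
e(84) + 112 → 196
d(121) + c(131) → 252
196 + 252 → 448
Total encoded bits = sum of merged weights = 112 + 196 + 252 + 448 = 1008.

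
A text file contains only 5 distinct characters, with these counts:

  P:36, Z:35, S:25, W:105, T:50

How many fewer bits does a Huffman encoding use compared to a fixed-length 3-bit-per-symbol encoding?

Fixed-length: 3 bits × 251 symbols = 753 bits.
Huffman merges:
S(25) + Z(35) → 60
P(36) + T(50) → 86
60 + 86 → 146
W(105) + 146 → 251
Huffman total = 60 + 86 + 146 + 251 = 543 bits.
Saving = 753 − 543 = 210 bits.

210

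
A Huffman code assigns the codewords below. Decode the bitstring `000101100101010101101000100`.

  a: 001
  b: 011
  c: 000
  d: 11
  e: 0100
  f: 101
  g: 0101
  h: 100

Read left to right; each codeword is recognised as soon as it completes (prefix code):
  000→c | 101→f | 100→h | 101→f | 0101→g | 011→b | 0100→e | 0100→e
Decoded message: cfhfgbee

cfhfgbee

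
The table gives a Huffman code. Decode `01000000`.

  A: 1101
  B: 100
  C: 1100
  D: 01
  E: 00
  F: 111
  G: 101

DEEE

Read left to right; each codeword is recognised as soon as it completes (prefix code):
  01→D | 00→E | 00→E | 00→E
Decoded message: DEEE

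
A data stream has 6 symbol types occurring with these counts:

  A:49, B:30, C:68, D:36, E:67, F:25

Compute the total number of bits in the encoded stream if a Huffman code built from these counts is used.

Greedily combine the two least-frequent nodes:
combine F(25), B(30) → 55
combine D(36), A(49) → 85
combine 55, E(67) → 122
combine C(68), 85 → 153
combine 122, 153 → 275
The encoded length is the sum of every internal node's weight: 55 + 85 + 122 + 153 + 275 = 690 bits.

690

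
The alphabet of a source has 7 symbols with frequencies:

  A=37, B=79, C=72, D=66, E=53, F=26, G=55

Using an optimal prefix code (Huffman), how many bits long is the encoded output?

Build the Huffman tree bottom-up:
F(26) + A(37) → 63
E(53) + G(55) → 108
63 + D(66) → 129
C(72) + B(79) → 151
108 + 129 → 237
151 + 237 → 388
The encoded length is the sum of every internal node's weight: 63 + 108 + 129 + 151 + 237 + 388 = 1076 bits.

1076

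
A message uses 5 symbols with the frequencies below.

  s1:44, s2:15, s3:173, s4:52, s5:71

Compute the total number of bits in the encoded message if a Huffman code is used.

Merge the two smallest weights repeatedly:
combine s2(15), s1(44) → 59
combine s4(52), 59 → 111
combine s5(71), 111 → 182
combine s3(173), 182 → 355
Each symbol's bit-cost is frequency × depth; summing gives 707 bits (equivalently 59 + 111 + 182 + 355).

707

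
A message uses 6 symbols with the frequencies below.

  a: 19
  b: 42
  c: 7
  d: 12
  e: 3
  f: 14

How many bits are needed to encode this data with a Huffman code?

217

Build the Huffman tree bottom-up:
e(3) + c(7) → 10
10 + d(12) → 22
f(14) + a(19) → 33
22 + 33 → 55
b(42) + 55 → 97
Each symbol's bit-cost is frequency × depth; summing gives 217 bits (equivalently 10 + 22 + 33 + 55 + 97).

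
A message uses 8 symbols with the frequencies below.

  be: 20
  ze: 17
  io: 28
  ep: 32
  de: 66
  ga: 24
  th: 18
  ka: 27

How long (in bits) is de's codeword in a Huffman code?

Repeatedly merge the two smallest:
ze(17) + th(18) → 35
be(20) + ga(24) → 44
ka(27) + io(28) → 55
ep(32) + 35 → 67
44 + 55 → 99
de(66) + 67 → 133
99 + 133 → 232
de sits 2 levels below the root, so its codeword is 2 bits.

2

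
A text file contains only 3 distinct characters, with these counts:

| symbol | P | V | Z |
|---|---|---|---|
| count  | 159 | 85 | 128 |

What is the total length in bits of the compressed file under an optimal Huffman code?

Greedily combine the two least-frequent nodes:
V(85) + Z(128) → 213
P(159) + 213 → 372
Each symbol's bit-cost is frequency × depth; summing gives 585 bits (equivalently 213 + 372).

585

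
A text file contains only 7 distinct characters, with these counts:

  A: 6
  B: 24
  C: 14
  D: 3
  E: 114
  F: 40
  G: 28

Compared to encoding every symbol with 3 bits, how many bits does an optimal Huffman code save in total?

Fixed-length: 3 bits × 229 symbols = 687 bits.
Huffman merges:
merge D(3) and A(6): 9
merge 9 and C(14): 23
merge 23 and B(24): 47
merge G(28) and F(40): 68
merge 47 and 68: 115
merge E(114) and 115: 229
Huffman total = 9 + 23 + 47 + 68 + 115 + 229 = 491 bits.
Saving = 687 − 491 = 196 bits.

196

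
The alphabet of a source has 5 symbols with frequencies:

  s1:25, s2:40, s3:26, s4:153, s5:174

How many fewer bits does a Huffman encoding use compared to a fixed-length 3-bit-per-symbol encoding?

450

Fixed-length: 3 bits × 418 symbols = 1254 bits.
Huffman merges:
combine s1(25), s3(26) → 51
combine s2(40), 51 → 91
combine 91, s4(153) → 244
combine s5(174), 244 → 418
Huffman total = 51 + 91 + 244 + 418 = 804 bits.
Saving = 1254 − 804 = 450 bits.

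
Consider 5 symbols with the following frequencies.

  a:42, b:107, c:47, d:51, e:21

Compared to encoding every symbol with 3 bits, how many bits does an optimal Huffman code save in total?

Fixed-length: 3 bits × 268 symbols = 804 bits.
Huffman merges:
e(21) + a(42) → 63
c(47) + d(51) → 98
63 + 98 → 161
b(107) + 161 → 268
Huffman total = 63 + 98 + 161 + 268 = 590 bits.
Saving = 804 − 590 = 214 bits.

214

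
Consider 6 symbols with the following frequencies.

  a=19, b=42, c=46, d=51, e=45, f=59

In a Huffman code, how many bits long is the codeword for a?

3

Huffman merges, smallest pair first:
merge a(19) and b(42): 61
merge e(45) and c(46): 91
merge d(51) and f(59): 110
merge 61 and 91: 152
merge 110 and 152: 262
a sits 3 levels below the root, so its codeword is 3 bits.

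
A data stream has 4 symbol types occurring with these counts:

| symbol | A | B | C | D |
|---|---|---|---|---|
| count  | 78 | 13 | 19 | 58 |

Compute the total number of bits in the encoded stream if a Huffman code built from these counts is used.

Greedily combine the two least-frequent nodes:
merge B(13) and C(19): 32
merge 32 and D(58): 90
merge A(78) and 90: 168
Total encoded bits = sum of merged weights = 32 + 90 + 168 = 290.

290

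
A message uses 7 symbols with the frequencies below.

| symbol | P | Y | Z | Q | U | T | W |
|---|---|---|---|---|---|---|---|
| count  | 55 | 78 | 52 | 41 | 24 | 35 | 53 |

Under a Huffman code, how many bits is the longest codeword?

Merge the two lowest-weight nodes at each step:
merge U(24) and T(35): 59
merge Q(41) and Z(52): 93
merge W(53) and P(55): 108
merge 59 and Y(78): 137
merge 93 and 108: 201
merge 137 and 201: 338
The rarest symbols sit at the bottom; the longest codeword is 3 bits.

3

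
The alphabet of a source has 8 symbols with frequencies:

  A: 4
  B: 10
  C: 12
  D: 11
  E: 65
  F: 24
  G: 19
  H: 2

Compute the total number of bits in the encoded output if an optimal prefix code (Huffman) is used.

356

Build the Huffman tree bottom-up:
combine H(2), A(4) → 6
combine 6, B(10) → 16
combine D(11), C(12) → 23
combine 16, G(19) → 35
combine 23, F(24) → 47
combine 35, 47 → 82
combine E(65), 82 → 147
Each symbol's bit-cost is frequency × depth; summing gives 356 bits (equivalently 6 + 16 + 23 + 35 + 47 + 82 + 147).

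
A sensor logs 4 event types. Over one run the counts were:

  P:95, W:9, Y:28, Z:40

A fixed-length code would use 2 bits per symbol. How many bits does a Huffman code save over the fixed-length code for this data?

58

Fixed-length: 2 bits × 172 symbols = 344 bits.
Huffman merges:
combine W(9), Y(28) → 37
combine 37, Z(40) → 77
combine 77, P(95) → 172
Huffman total = 37 + 77 + 172 = 286 bits.
Saving = 344 − 286 = 58 bits.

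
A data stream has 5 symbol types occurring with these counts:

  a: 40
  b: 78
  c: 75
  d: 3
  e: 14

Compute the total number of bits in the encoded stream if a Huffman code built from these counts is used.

Build the Huffman tree bottom-up:
merge d(3) and e(14): 17
merge 17 and a(40): 57
merge 57 and c(75): 132
merge b(78) and 132: 210
The encoded length is the sum of every internal node's weight: 17 + 57 + 132 + 210 = 416 bits.

416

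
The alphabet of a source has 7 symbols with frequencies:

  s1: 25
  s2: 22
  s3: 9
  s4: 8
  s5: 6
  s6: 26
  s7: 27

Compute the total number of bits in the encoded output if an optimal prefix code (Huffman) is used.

Build the Huffman tree bottom-up:
combine s5(6), s4(8) → 14
combine s3(9), 14 → 23
combine s2(22), 23 → 45
combine s1(25), s6(26) → 51
combine s7(27), 45 → 72
combine 51, 72 → 123
Each symbol's bit-cost is frequency × depth; summing gives 328 bits (equivalently 14 + 23 + 45 + 51 + 72 + 123).

328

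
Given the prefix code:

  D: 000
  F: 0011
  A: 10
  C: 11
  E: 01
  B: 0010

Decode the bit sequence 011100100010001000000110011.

ECBBBDFF

Read left to right; each codeword is recognised as soon as it completes (prefix code):
  01→E | 11→C | 0010→B | 0010→B | 0010→B | 000→D | 0011→F | 0011→F
Decoded message: ECBBBDFF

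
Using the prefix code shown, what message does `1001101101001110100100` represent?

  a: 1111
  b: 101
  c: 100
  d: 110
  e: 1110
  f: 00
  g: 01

Read left to right; each codeword is recognised as soon as it completes (prefix code):
  100→c | 110→d | 110→d | 100→c | 1110→e | 100→c | 100→c
Decoded message: cddcecc

cddcecc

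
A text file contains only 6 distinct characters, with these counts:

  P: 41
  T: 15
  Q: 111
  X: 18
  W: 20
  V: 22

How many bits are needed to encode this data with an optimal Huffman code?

492

Merge the two smallest weights repeatedly:
merge T(15) and X(18): 33
merge W(20) and V(22): 42
merge 33 and P(41): 74
merge 42 and 74: 116
merge Q(111) and 116: 227
The encoded length is the sum of every internal node's weight: 33 + 42 + 74 + 116 + 227 = 492 bits.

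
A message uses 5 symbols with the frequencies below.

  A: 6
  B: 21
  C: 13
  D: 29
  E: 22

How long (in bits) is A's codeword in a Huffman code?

Huffman merges, smallest pair first:
combine A(6), C(13) → 19
combine 19, B(21) → 40
combine E(22), D(29) → 51
combine 40, 51 → 91
A's leaf is at depth 3, giving a 3-bit codeword.

3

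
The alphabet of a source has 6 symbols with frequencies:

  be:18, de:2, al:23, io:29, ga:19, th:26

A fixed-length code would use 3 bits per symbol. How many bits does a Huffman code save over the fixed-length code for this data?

Fixed-length: 3 bits × 117 symbols = 351 bits.
Huffman merges:
merge de(2) and be(18): 20
merge ga(19) and 20: 39
merge al(23) and th(26): 49
merge io(29) and 39: 68
merge 49 and 68: 117
Huffman total = 20 + 39 + 49 + 68 + 117 = 293 bits.
Saving = 351 − 293 = 58 bits.

58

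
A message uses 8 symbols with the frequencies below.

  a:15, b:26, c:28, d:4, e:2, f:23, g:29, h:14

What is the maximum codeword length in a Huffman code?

5

Merge the two lowest-weight nodes at each step:
e(2) + d(4) → 6
6 + h(14) → 20
a(15) + 20 → 35
f(23) + b(26) → 49
c(28) + g(29) → 57
35 + 49 → 84
57 + 84 → 141
Maximum depth reached is 5.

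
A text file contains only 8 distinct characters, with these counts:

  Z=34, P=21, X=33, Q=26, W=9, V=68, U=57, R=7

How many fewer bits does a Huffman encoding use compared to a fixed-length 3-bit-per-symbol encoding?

Fixed-length: 3 bits × 255 symbols = 765 bits.
Huffman merges:
merge R(7) and W(9): 16
merge 16 and P(21): 37
merge Q(26) and X(33): 59
merge Z(34) and 37: 71
merge U(57) and 59: 116
merge V(68) and 71: 139
merge 116 and 139: 255
Huffman total = 16 + 37 + 59 + 71 + 116 + 139 + 255 = 693 bits.
Saving = 765 − 693 = 72 bits.

72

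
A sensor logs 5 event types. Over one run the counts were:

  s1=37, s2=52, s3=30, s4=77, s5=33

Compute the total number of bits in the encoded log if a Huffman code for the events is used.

Greedily combine the two least-frequent nodes:
s3(30) + s5(33) → 63
s1(37) + s2(52) → 89
63 + s4(77) → 140
89 + 140 → 229
The encoded length is the sum of every internal node's weight: 63 + 89 + 140 + 229 = 521 bits.

521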